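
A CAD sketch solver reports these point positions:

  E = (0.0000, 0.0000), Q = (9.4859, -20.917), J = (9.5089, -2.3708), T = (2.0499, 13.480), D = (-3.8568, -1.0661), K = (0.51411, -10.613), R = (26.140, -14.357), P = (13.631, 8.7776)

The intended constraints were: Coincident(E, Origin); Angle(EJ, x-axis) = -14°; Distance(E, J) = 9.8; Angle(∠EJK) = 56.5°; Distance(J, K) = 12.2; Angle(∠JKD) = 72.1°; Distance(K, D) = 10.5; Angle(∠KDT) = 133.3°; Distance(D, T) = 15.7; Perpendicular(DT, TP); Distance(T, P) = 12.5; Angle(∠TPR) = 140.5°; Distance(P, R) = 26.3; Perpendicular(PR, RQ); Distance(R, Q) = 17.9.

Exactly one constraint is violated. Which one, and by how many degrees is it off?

Perpendicular(PR, RQ) — off by 6.90°.

E = (0.00, 0.00) ✓; EJ at -14.00° ✓; |EJ| = 9.800 ✓; ∠EJK = 56.50° ✓; |JK| = 12.20 ✓; ∠JKD = 72.10° ✓; |KD| = 10.50 ✓; ∠KDT = 133.3° ✓; |DT| = 15.70 ✓; ∠(DT, TP) = 90.00° ✓; |TP| = 12.50 ✓; ∠TPR = 140.5° ✓; |PR| = 26.30 ✓; ∠(PR, RQ) = 96.90° ✗; |RQ| = 17.90 ✓.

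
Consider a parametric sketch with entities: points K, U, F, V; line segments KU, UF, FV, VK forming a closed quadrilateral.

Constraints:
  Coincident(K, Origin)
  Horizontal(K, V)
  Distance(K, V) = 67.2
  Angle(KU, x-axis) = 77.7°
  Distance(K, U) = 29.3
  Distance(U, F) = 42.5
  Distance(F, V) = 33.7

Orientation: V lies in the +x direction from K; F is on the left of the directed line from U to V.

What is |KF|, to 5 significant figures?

56.307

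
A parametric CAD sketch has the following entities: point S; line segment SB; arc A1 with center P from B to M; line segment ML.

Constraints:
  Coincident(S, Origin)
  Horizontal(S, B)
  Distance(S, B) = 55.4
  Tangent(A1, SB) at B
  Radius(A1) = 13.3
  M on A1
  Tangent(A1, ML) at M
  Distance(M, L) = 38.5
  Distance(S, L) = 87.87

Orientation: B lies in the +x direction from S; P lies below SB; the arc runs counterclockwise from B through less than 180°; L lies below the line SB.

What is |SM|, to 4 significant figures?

50.84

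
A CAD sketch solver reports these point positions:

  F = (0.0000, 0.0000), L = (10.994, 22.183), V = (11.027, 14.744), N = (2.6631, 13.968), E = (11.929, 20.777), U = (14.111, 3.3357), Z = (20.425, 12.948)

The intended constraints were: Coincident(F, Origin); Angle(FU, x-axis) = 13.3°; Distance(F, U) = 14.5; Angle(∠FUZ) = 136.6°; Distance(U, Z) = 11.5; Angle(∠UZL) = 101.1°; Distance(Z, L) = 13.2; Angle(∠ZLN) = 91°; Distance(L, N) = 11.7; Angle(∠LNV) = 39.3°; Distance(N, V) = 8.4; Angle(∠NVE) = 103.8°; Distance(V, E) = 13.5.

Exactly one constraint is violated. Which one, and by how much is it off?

Distance(V, E) = 13.5 — off by 7.40.

F = (0.00, 0.00) ✓; FU at 13.30° ✓; |FU| = 14.50 ✓; ∠FUZ = 136.6° ✓; |UZ| = 11.50 ✓; ∠UZL = 101.1° ✓; |ZL| = 13.20 ✓; ∠ZLN = 91.00° ✓; |LN| = 11.70 ✓; ∠LNV = 39.30° ✓; |NV| = 8.400 ✓; ∠NVE = 103.8° ✓; |VE| = 6.100 ✗.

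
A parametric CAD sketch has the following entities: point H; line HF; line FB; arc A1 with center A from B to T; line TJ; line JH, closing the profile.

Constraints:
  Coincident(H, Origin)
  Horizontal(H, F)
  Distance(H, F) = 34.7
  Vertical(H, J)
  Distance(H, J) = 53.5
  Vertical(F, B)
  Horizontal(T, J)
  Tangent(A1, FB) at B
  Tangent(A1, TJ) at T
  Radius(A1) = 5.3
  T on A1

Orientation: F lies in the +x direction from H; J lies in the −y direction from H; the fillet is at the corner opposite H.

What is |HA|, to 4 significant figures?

56.46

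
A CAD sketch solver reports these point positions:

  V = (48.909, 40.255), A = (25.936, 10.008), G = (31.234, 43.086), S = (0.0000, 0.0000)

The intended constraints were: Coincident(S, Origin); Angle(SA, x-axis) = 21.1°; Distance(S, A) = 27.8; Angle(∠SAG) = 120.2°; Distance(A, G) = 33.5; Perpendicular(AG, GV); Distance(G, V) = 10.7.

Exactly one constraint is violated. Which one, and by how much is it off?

Distance(G, V) = 10.7 — off by 7.20.

S = (0.00, 0.00) ✓; SA at 21.10° ✓; |SA| = 27.80 ✓; ∠SAG = 120.2° ✓; |AG| = 33.50 ✓; ∠(AG, GV) = 90.00° ✓; |GV| = 17.90 ✗.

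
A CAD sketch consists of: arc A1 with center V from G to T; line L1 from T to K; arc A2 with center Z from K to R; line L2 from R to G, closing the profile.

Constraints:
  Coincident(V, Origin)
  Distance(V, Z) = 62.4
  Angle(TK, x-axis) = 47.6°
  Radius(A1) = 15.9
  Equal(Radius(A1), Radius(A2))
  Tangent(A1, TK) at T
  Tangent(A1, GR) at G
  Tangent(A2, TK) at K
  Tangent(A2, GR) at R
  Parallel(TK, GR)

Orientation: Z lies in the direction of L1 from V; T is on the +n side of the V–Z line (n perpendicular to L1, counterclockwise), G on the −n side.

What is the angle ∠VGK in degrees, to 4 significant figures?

63.00°

The slot axis is L1's direction at 47.6°, so u = (cos 47.6°, sin 47.6°) = (0.6743, 0.7385) and n = (−sin 47.6°, cos 47.6°) = (-0.7385, 0.6743). V is at the origin and Z lies 62.4 along u from V, so Z = 62.4·u = (42.08, 46.08). Tangency of A1 to both parallel lines with radius 15.9 puts T and G at V ± 15.9·n: T = (-11.74, 10.72), G = (11.74, -10.72). Equal radii place K and R the same way about Z: K = Z + 15.9·n = (30.34, 56.80), R = Z − 15.9·n = (53.82, 35.36). Then cos ∠VGK = GV·GK / (|GV||GK|), giving 63.00°.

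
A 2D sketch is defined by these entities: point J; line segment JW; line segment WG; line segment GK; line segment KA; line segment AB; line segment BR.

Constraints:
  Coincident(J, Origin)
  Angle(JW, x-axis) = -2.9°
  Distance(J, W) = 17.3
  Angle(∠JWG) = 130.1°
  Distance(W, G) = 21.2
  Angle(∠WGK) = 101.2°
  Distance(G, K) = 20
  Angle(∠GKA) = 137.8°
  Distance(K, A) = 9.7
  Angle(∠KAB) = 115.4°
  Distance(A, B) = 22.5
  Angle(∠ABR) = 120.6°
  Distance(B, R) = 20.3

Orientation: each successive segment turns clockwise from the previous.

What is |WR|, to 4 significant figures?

13.13

J is at the origin; JW runs at -2.9° with length 17.3, so W = (17.28, -0.8753). ∠JWG = 130.1° gives WG at -52.80° from the x-axis; with |WG| = 21.2, G = (30.10, -17.76). ∠WGK = 101.2° gives GK at -131.6° from the x-axis; with |GK| = 20.0, K = (16.82, -32.72). ∠GKA = 137.8° gives KA at -173.8° from the x-axis; with |KA| = 9.7, A = (7.174, -33.77). ∠KAB = 115.4° gives AB at 121.6° from the x-axis; with |AB| = 22.5, B = (-4.616, -14.60). ∠ABR = 120.6° gives BR at 62.20° from the x-axis; with |BR| = 20.3, R = (4.852, 3.356). Then |WR| = |R − W| = 13.13.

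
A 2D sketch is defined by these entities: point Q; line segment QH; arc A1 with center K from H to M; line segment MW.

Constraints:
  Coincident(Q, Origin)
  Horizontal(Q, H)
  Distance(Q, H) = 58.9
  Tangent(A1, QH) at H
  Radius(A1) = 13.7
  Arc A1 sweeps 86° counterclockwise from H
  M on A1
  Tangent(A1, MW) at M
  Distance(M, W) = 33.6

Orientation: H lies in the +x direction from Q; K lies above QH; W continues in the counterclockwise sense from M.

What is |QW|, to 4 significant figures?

88.04

On A1, H sits at bearing -90° from K; an 86° counterclockwise sweep puts M at bearing -4°, so M = K + 13.7·(cos -4°, sin -4°) = (72.57, 12.74). Since A1 is tangent to MW there, KM ⟂ MW, so MW runs along (−sin -4°, cos -4°); with |MW| = 33.6, W = (74.91, 46.26). Then |QW| = |W − Q| = 88.04.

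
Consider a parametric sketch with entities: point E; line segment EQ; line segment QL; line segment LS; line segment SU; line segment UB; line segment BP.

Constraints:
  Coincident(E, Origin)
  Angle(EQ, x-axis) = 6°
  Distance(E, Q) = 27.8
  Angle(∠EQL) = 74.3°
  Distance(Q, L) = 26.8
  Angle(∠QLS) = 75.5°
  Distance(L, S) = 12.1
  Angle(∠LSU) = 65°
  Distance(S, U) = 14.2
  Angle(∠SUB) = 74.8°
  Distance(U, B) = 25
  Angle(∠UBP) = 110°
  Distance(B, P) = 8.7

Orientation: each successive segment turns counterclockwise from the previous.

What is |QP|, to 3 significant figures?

40.9

∠SUB = 74.8° gives UB at 76.4° from the x-axis; with |UB| = 25.0, B = (26.3, 38.1). ∠UBP = 110.0° gives BP at 146° from the x-axis; with |BP| = 8.7, P = (19.0, 42.9). Then |QP| = |P − Q| = 40.9.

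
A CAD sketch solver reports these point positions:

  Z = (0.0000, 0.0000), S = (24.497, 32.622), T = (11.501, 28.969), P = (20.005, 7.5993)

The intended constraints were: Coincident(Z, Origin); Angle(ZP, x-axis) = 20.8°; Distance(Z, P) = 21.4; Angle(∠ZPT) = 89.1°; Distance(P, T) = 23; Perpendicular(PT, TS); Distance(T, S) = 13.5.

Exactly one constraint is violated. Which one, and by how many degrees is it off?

Perpendicular(PT, TS) — off by 6.00°.

Z = (0.00, 0.00) ✓; ZP at 20.80° ✓; |ZP| = 21.40 ✓; ∠ZPT = 89.10° ✓; |PT| = 23.00 ✓; ∠(PT, TS) = 96.00° ✗; |TS| = 13.50 ✓.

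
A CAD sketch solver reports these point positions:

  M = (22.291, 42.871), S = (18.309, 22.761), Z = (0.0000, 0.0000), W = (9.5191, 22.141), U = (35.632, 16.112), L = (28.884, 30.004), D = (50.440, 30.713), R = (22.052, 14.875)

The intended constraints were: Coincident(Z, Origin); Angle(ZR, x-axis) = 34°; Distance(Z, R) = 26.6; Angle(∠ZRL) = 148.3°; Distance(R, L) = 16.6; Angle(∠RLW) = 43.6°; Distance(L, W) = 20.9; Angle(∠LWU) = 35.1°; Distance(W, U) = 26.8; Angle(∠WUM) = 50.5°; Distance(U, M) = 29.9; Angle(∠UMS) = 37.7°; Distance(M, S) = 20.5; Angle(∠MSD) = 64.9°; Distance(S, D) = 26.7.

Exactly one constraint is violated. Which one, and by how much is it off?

Distance(S, D) = 26.7 — off by 6.40.

Z = (0.00, 0.00) ✓; ZR at 34.00° ✓; |ZR| = 26.60 ✓; ∠ZRL = 148.3° ✓; |RL| = 16.60 ✓; ∠RLW = 43.60° ✓; |LW| = 20.90 ✓; ∠LWU = 35.10° ✓; |WU| = 26.80 ✓; ∠WUM = 50.50° ✓; |UM| = 29.90 ✓; ∠UMS = 37.70° ✓; |MS| = 20.50 ✓; ∠MSD = 64.90° ✓; |SD| = 33.10 ✗.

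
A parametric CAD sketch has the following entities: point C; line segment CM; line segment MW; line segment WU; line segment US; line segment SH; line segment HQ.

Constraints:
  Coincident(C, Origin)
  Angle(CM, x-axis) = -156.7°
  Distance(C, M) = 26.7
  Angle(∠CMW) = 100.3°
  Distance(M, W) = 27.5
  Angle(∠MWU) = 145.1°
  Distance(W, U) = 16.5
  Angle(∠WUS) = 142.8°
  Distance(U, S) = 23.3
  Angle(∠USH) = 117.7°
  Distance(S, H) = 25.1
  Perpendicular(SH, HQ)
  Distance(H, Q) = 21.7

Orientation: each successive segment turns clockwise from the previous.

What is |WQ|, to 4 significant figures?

36.52

C is at the origin; CM runs at -156.7° with length 26.7, so M = (-24.52, -10.56). ∠CMW = 100.3° gives MW at 123.6° from the x-axis; with |MW| = 27.5, W = (-39.74, 12.34). ∠MWU = 145.1° gives WU at 88.70° from the x-axis; with |WU| = 16.5, U = (-39.37, 28.84). ∠WUS = 142.8° gives US at 51.50° from the x-axis; with |US| = 23.3, S = (-24.86, 47.07). ∠USH = 117.7° gives SH at -10.80° from the x-axis; with |SH| = 25.1, H = (-0.2064, 42.37). The perpendicularity gives HQ at right angles to SH, so HQ runs at -100.8°; with |HQ| = 21.7, Q = (-4.273, 21.06). Then |WQ| = |Q − W| = 36.52.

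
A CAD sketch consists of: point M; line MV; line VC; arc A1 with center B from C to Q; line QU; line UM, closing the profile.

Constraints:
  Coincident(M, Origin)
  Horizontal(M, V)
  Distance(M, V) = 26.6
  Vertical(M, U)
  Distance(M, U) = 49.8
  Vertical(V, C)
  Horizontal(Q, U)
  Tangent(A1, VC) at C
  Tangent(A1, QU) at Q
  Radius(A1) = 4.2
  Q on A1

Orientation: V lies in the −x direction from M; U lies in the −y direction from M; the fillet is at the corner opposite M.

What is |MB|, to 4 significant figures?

50.80

M is at the origin; MV is horizontal with |MV| = 26.6 and V on the −x side, so V = (-26.60, 0.000). MU is vertical with |MU| = 49.8 and U on the −y side, so U = (0.000, -49.80). The virtual corner opposite M is at (-26.60, -49.80). A1 meets VC tangentially, so BC is at right angles to VC and A1 meets QU tangentially, so BQ is at right angles to QU, with radius 4.2, so the center B sits 4.2 in from both sides at B = (-22.40, -45.60). Then |MB| = |B − M| = 50.80.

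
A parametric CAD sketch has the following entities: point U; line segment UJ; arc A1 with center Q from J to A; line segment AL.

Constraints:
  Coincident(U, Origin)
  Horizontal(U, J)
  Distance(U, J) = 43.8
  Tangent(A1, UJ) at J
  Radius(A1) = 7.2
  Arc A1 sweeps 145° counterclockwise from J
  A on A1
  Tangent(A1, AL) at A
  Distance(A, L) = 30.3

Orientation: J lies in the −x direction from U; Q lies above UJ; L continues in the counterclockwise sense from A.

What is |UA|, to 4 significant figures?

41.78

Since A1 is tangent to UJ there, QJ ⟂ UJ, so Q = J + (0, 7.2) = (-43.80, 7.200). On A1, J sits at bearing -90° from Q; a 145° counterclockwise sweep puts A at bearing 55°, so A = Q + 7.2·(cos 55°, sin 55°) = (-39.67, 13.10). Then |UA| = |A − U| = 41.78.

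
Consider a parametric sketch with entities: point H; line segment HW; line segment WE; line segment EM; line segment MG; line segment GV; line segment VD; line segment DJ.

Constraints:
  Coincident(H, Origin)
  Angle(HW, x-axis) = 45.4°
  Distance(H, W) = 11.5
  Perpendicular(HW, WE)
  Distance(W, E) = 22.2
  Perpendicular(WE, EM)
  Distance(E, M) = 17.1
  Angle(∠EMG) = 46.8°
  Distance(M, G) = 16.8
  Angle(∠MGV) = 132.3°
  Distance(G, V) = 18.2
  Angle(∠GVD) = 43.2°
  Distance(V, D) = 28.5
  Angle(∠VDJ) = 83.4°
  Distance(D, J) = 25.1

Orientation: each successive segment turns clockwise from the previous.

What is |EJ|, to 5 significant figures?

26.612

H is at the origin; HW runs at 45.4° with length 11.5, so W = (8.0748, 8.1883). The perpendicularity gives WE at right angles to HW, so WE runs at -44.600°; with |WE| = 22.2, E = (23.882, -7.3995). WE ⟂ EM, so EM runs at -134.60°; with |EM| = 17.1, M = (11.875, -19.575). ∠EMG = 46.8° gives MG at 92.200° from the x-axis; with |MG| = 16.8, G = (11.230, -2.7875). ∠MGV = 132.3° gives GV at 44.500° from the x-axis; with |GV| = 18.2, V = (24.211, 9.9690). ∠GVD = 43.2° gives VD at -92.300° from the x-axis; with |VD| = 28.5, D = (23.067, -18.508). ∠VDJ = 83.4° gives DJ at 171.10° from the x-axis; with |DJ| = 25.1, J = (-1.7304, -14.625). Then |EJ| = |J − E| = 26.612.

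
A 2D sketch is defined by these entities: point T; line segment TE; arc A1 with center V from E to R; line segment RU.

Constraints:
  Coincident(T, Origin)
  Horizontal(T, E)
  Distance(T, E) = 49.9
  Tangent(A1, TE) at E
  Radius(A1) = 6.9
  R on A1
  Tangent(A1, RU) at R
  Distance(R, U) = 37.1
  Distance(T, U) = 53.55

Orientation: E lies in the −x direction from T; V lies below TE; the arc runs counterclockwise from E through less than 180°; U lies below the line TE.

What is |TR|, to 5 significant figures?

56.597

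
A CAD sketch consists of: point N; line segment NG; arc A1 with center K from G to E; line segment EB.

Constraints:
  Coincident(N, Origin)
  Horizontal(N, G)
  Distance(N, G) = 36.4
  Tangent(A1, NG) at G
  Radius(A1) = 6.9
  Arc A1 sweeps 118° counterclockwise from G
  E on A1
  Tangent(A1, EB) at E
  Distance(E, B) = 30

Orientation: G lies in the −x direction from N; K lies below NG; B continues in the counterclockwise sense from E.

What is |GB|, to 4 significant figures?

37.49

N is at the origin; NG is horizontal with |NG| = 36.4 and G on the −x side, so G = (-36.40, 0.000). The tangent condition forces KG to be normal to NG, so K = G + (0, -6.9) = (-36.40, -6.900). On A1, G sits at bearing 90° from K; a 118° counterclockwise sweep puts E at bearing 208°, so E = K + 6.9·(cos 208°, sin 208°) = (-42.49, -10.14). A1 meets EB tangentially, so KE is at right angles to EB, so EB runs along (−sin 208°, cos 208°); with |EB| = 30.0, B = (-28.41, -36.63). Then |GB| = |B − G| = 37.49.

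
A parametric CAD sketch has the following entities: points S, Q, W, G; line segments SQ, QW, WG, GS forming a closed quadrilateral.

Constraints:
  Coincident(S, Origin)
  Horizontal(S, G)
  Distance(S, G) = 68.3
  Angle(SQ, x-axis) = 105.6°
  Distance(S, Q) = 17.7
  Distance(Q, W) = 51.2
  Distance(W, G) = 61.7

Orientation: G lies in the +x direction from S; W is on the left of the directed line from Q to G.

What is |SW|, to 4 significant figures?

61.05

Checks: |QW| = 51.20 ✓; |WG| = 61.70 ✓.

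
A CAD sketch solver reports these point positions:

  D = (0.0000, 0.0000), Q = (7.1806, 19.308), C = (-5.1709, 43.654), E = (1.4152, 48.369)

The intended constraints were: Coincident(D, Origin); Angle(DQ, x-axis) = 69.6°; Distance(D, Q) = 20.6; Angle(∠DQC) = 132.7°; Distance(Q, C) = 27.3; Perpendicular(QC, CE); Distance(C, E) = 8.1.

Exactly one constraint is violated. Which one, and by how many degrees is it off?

Perpendicular(QC, CE) — off by 8.70°.

D = (0.00, 0.00) ✓; DQ at 69.60° ✓; |DQ| = 20.60 ✓; ∠DQC = 132.7° ✓; |QC| = 27.30 ✓; ∠(QC, CE) = 81.30° ✗; |CE| = 8.100 ✓.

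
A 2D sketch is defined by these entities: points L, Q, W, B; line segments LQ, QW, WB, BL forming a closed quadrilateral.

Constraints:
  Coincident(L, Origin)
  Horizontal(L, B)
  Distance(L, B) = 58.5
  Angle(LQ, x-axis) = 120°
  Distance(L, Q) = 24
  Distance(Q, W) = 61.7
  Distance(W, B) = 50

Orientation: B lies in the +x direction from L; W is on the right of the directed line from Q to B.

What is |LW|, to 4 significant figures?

37.71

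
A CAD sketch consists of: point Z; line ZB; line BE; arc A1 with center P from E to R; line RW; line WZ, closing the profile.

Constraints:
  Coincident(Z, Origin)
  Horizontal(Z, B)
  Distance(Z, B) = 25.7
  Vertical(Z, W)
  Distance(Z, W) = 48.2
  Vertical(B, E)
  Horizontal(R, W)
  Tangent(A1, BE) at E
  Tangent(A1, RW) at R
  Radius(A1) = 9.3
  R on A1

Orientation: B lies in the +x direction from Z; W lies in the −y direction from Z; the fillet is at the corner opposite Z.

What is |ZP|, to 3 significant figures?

42.2

ZW is vertical with |ZW| = 48.2 and W on the −y side, so W = (0.00, -48.2). The virtual corner opposite Z is at (25.7, -48.2). Tangency of A1 to BE means the radius PE is perpendicular to BE and A1 meets RW tangentially, so PR is at right angles to RW, with radius 9.3, so the center P sits 9.3 in from both sides at P = (16.4, -38.9). Then |ZP| = |P − Z| = 42.2.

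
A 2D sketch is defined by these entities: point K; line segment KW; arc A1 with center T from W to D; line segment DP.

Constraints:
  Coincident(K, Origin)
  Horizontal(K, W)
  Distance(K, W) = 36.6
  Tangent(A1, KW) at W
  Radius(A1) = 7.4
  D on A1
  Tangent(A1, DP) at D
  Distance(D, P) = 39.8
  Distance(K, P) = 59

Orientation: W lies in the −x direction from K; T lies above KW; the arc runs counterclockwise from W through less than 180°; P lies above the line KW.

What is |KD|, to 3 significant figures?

30.4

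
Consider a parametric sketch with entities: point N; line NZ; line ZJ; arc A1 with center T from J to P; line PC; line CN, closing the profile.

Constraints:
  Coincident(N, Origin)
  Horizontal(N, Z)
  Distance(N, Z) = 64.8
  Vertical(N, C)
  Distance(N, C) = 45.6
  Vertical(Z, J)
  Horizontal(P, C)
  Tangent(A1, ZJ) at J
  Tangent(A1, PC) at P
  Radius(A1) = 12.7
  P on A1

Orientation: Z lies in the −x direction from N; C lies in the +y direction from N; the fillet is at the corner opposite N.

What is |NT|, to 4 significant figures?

61.62

NC is vertical with |NC| = 45.6 and C on the +y side, so C = (0.000, 45.60). The virtual corner opposite N is at (-64.80, 45.60). A1 meets ZJ tangentially, so TJ is at right angles to ZJ and the tangent condition forces TP to be normal to PC, with radius 12.7, so the center T sits 12.7 in from both sides at T = (-52.10, 32.90). Then |NT| = |T − N| = 61.62.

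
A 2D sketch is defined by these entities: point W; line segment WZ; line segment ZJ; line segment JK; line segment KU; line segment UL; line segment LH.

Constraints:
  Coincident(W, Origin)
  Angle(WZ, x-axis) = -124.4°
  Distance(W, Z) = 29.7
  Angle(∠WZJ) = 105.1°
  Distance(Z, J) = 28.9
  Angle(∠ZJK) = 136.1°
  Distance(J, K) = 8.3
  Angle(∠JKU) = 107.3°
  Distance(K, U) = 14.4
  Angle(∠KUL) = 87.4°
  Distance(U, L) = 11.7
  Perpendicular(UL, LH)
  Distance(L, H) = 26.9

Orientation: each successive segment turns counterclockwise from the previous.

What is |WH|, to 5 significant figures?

55.376

W is at the origin; WZ runs at -124.4° with length 29.7, so Z = (-16.780, -24.506). ∠WZJ = 105.1° gives ZJ at -49.500° from the x-axis; with |ZJ| = 28.9, J = (1.9895, -46.482). ∠ZJK = 136.1° gives JK at -5.6000° from the x-axis; with |JK| = 8.3, K = (10.250, -47.292). ∠JKU = 107.3° gives KU at 67.100° from the x-axis; with |KU| = 14.4, U = (15.853, -34.026). ∠KUL = 87.4° gives UL at 159.70° from the x-axis; with |UL| = 11.7, L = (4.8800, -29.967). UL is perpendicular to LH, so LH runs at -110.30°; with |LH| = 26.9, H = (-4.4526, -55.197). Then |WH| = |H − W| = 55.376.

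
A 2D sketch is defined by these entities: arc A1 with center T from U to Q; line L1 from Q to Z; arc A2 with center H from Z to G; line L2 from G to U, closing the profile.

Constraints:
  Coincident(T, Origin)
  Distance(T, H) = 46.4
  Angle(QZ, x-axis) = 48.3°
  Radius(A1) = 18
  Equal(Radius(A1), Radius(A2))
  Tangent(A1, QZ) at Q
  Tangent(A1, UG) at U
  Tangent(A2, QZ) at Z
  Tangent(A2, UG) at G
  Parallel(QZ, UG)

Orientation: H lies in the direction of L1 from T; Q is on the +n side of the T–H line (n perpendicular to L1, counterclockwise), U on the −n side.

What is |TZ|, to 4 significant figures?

49.77

Tangency of A1 to both parallel lines with radius 18.0 puts Q and U at T ± 18.0·n: Q = (-13.44, 11.97), U = (13.44, -11.97). Equal radii place Z and G the same way about H: Z = H + 18.0·n = (17.43, 46.62), G = H − 18.0·n = (44.31, 22.67). Then |TZ| = |Z − T| = 49.77.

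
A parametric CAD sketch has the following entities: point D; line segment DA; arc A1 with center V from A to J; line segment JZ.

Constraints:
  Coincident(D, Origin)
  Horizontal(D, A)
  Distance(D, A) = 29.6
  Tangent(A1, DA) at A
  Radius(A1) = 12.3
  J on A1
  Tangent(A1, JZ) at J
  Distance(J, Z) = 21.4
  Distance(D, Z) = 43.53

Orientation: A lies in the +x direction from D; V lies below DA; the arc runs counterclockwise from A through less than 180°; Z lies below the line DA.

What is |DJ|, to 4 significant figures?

23.84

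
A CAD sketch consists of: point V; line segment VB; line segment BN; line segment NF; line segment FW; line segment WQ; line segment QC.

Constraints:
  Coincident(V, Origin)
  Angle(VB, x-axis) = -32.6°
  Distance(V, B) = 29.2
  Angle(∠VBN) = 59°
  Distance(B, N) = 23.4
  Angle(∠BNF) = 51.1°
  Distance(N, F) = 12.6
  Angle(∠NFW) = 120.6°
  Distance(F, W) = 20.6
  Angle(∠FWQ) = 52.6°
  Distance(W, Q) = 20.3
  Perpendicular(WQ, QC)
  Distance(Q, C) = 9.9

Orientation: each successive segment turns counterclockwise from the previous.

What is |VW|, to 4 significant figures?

26.99

∠BNF = 51.1° gives NF at -142.7° from the x-axis; with |NF| = 12.6, F = (15.23, 0.02332). ∠NFW = 120.6° gives FW at -83.30° from the x-axis; with |FW| = 20.6, W = (17.63, -20.44). Then |VW| = |W − V| = 26.99.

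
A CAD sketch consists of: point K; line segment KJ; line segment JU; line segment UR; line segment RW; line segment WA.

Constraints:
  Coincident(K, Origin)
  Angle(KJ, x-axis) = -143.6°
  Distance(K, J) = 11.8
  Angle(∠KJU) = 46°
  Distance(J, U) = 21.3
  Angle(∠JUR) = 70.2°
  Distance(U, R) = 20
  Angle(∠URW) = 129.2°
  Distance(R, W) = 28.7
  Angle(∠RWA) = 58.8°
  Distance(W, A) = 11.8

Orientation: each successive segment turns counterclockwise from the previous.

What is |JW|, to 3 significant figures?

31.0

K is at the origin; KJ runs at -143.6° with length 11.8, so J = (-9.50, -7.00). ∠KJU = 46.0° gives JU at -9.60° from the x-axis; with |JU| = 21.3, U = (11.5, -10.6). ∠JUR = 70.2° gives UR at 100° from the x-axis; with |UR| = 20.0, R = (7.96, 9.13). ∠URW = 129.2° gives RW at 151° from the x-axis; with |RW| = 28.7, W = (-17.1, 23.0). Then |JW| = |W − J| = 31.0.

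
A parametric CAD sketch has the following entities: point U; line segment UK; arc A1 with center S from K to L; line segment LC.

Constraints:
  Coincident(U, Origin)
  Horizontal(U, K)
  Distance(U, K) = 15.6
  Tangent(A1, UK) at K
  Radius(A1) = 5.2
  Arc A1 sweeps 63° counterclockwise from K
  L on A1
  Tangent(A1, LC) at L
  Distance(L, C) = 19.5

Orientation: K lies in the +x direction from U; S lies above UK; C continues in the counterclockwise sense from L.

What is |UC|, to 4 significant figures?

35.42

U is at the origin; U and K share the same y with |UK| = 15.6 and K on the +x side, so K = (15.60, 0.000). Since A1 is tangent to UK there, SK ⟂ UK, so S = K + (0, 5.2) = (15.60, 5.200). On A1, K sits at bearing -90° from S; a 63° counterclockwise sweep puts L at bearing -27°, so L = S + 5.2·(cos -27°, sin -27°) = (20.23, 2.839). A1 meets LC tangentially, so SL is at right angles to LC, so LC runs along (−sin -27°, cos -27°); with |LC| = 19.5, C = (29.09, 20.21). Then |UC| = |C − U| = 35.42.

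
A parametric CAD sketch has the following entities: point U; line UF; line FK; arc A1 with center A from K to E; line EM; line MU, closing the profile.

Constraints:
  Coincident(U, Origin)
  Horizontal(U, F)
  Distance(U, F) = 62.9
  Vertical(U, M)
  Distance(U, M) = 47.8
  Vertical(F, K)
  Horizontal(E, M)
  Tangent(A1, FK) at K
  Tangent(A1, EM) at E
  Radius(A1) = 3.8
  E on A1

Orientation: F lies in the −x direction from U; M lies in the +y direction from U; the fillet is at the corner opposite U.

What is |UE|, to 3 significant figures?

76.0

U is at the origin; U and F share the same y with |UF| = 62.9 and F on the −x side, so F = (-62.9, 0.00). UM is vertical with |UM| = 47.8 and M on the +y side, so M = (0.00, 47.8). The virtual corner opposite U is at (-62.9, 47.8). Since A1 is tangent to FK there, AK ⟂ FK and the tangent condition forces AE to be normal to EM, with radius 3.8, so the center A sits 3.8 in from both sides at A = (-59.1, 44.0). That places the tangent points at K = (-62.9, 44.0) on FK and E = (-59.1, 47.8) on EM. Then |UE| = |E − U| = 76.0.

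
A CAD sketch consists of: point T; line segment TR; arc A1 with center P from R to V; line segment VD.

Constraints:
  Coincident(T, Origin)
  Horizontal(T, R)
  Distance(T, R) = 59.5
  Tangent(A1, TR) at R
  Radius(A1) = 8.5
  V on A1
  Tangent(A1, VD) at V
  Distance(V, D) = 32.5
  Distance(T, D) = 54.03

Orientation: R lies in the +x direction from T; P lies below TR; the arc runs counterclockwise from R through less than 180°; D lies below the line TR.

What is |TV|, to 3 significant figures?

51.8

Checks: |TR| = 59.50 ✓; |PV| = 8.500 ✓; ∠(PV, VD) = 90.00° ✓; |VD| = 32.50 ✓; |TD| = 54.03 ✓.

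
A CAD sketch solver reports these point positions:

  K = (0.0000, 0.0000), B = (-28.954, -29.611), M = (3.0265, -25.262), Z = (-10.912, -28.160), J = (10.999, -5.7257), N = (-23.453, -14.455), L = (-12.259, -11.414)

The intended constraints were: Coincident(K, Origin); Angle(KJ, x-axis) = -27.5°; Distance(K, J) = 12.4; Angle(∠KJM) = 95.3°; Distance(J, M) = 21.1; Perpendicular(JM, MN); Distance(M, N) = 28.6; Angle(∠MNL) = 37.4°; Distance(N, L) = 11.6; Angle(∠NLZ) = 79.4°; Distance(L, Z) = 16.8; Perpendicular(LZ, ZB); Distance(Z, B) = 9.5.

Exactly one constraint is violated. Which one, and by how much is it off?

Distance(Z, B) = 9.5 — off by 8.60.

K = (0.00, 0.00) ✓; KJ at -27.50° ✓; |KJ| = 12.40 ✓; ∠KJM = 95.30° ✓; |JM| = 21.10 ✓; ∠(JM, MN) = 90.00° ✓; |MN| = 28.60 ✓; ∠MNL = 37.40° ✓; |NL| = 11.60 ✓; ∠NLZ = 79.40° ✓; |LZ| = 16.80 ✓; ∠(LZ, ZB) = 90.00° ✓; |ZB| = 18.10 ✗.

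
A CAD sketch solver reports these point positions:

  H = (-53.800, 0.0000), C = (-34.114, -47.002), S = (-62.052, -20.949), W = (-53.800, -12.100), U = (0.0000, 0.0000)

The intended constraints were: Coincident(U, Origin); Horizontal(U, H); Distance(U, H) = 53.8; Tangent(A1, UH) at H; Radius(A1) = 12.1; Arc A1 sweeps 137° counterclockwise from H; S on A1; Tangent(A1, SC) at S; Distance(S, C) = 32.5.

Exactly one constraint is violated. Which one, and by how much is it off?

Distance(S, C) = 32.5 — off by 5.70.

U = (0.00, 0.00) ✓; U.y = 0.00, H.y = 0.00 ✓; |UH| = 53.80 ✓; ∠(WH, HU) = 90.00° ✓; |WH| = 12.10 ✓; bearing(W→S) − bearing(W→H) = 137.0° ✓; |WS| = 12.10 ✓; ∠(WS, SC) = 90.00° ✓; |SC| = 38.20 ✗.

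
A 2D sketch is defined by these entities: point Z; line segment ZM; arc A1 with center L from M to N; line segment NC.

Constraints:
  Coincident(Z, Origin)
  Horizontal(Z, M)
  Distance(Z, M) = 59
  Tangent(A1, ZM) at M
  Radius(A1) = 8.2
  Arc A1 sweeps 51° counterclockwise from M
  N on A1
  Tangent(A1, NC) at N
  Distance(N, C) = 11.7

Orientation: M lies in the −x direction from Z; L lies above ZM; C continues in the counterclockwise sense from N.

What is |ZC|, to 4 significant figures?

46.86

On A1, M sits at bearing -90° from L; a 51° counterclockwise sweep puts N at bearing -39°, so N = L + 8.2·(cos -39°, sin -39°) = (-52.63, 3.040). A1 meets NC tangentially, so LN is at right angles to NC, so NC runs along (−sin -39°, cos -39°); with |NC| = 11.7, C = (-45.26, 12.13). Then |ZC| = |C − Z| = 46.86.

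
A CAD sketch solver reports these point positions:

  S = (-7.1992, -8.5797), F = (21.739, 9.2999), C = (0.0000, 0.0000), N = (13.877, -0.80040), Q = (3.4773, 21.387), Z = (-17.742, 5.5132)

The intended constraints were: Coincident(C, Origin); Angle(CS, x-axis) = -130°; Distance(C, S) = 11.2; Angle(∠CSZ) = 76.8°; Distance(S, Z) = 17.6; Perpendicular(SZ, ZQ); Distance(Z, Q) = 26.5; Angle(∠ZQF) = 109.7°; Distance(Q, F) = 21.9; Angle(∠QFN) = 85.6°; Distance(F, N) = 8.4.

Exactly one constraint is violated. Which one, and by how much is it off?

Distance(F, N) = 8.4 — off by 4.40.

C = (0.00, 0.00) ✓; CS at -130.0° ✓; |CS| = 11.20 ✓; ∠CSZ = 76.80° ✓; |SZ| = 17.60 ✓; ∠(SZ, ZQ) = 90.00° ✓; |ZQ| = 26.50 ✓; ∠ZQF = 109.7° ✓; |QF| = 21.90 ✓; ∠QFN = 85.60° ✓; |FN| = 12.80 ✗.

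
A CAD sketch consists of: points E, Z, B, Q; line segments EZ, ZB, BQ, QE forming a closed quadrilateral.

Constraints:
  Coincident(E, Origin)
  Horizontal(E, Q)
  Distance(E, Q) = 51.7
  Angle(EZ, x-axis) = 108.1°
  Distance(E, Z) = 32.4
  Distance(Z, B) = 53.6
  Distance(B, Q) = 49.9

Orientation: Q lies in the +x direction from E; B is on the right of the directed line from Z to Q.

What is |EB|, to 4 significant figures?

21.20

E is at the origin; E and Q share the same y with |EQ| = 51.7 and Q in +x, so Q = (51.7, 0). EZ runs at 108.1° with |EZ| = 32.4, so Z = (-10.07, 30.80). B is determined by |ZB| = 53.6 and |BQ| = 49.9 together: it lies at the intersection of circle(Z, 53.6) and circle(Q, 49.9). With |ZQ| = 69.02, the foot of the radical line on ZQ is 37.28 from Z and the perpendicular offset is √(53.6² − 37.28²) = 38.51. Taking the right-of-ZQ solution: B = (6.117, -20.30).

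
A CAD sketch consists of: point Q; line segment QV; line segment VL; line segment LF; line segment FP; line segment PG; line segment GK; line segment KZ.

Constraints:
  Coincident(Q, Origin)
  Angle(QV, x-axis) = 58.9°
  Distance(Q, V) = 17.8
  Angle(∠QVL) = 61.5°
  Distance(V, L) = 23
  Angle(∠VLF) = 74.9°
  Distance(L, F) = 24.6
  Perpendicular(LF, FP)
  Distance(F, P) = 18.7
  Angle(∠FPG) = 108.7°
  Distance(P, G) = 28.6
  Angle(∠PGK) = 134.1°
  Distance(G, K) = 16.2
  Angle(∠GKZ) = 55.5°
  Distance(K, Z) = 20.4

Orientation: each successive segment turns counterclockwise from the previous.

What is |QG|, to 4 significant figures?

27.90

Q is at the origin; QV runs at 58.9° with length 17.8, so V = (9.194, 15.24). ∠QVL = 61.5° gives VL at 177.4° from the x-axis; with |VL| = 23.0, L = (-13.78, 16.28). ∠VLF = 74.9° gives LF at -77.50° from the x-axis; with |LF| = 24.6, F = (-8.458, -7.732). The perpendicularity gives FP at right angles to LF, so FP runs at 12.50°; with |FP| = 18.7, P = (9.799, -3.685). ∠FPG = 108.7° gives PG at 83.80° from the x-axis; with |PG| = 28.6, G = (12.89, 24.75). Then |QG| = |G − Q| = 27.90.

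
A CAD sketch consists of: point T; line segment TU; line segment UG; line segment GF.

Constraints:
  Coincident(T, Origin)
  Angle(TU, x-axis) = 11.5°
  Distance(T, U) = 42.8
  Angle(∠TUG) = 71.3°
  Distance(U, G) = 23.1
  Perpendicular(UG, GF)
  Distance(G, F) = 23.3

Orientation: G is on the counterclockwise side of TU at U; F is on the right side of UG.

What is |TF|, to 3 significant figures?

64.5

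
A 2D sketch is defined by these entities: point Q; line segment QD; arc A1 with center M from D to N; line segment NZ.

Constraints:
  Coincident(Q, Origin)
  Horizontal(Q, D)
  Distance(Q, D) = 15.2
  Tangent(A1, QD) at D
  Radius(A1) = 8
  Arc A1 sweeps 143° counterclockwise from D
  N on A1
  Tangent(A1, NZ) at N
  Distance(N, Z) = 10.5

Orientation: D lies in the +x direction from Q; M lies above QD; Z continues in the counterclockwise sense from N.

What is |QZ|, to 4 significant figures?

23.75

On A1, D sits at bearing -90° from M; a 143° counterclockwise sweep puts N at bearing 53°, so N = M + 8.0·(cos 53°, sin 53°) = (20.01, 14.39). A1 meets NZ tangentially, so MN is at right angles to NZ, so NZ runs along (−sin 53°, cos 53°); with |NZ| = 10.5, Z = (11.63, 20.71). Then |QZ| = |Z − Q| = 23.75.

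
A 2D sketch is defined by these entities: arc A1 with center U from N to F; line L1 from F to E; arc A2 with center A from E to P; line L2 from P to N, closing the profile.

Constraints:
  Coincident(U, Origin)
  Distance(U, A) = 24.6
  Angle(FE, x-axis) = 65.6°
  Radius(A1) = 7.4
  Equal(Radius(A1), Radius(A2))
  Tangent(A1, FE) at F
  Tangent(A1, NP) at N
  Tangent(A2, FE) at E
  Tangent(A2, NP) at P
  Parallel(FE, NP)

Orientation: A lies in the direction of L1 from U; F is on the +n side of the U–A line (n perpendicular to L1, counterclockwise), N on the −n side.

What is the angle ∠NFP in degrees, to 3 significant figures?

59.0°

The slot axis is L1's direction at 65.6°, so u = (cos 65.6°, sin 65.6°) = (0.413, 0.911) and n = (−sin 65.6°, cos 65.6°) = (-0.911, 0.413). U is at the origin and A lies 24.6 along u from U, so A = 24.6·u = (10.2, 22.4). Tangency of A1 to both parallel lines with radius 7.4 puts F and N at U ± 7.4·n: F = (-6.74, 3.06), N = (6.74, -3.06). Equal radii place E and P the same way about A: E = A + 7.4·n = (3.42, 25.5), P = A − 7.4·n = (16.9, 19.3). Then cos ∠NFP = FN·FP / (|FN||FP|), giving 59.0°.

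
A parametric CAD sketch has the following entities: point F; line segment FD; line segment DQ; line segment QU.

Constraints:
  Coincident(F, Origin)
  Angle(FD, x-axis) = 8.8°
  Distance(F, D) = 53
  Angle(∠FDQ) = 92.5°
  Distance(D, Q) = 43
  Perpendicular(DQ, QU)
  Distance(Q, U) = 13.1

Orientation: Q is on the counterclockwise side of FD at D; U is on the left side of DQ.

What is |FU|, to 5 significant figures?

60.342

∠FDQ = 92.5°, so DQ runs at 8.8° + (180° − 92.5°) = 96.300° from the x-axis; with |DQ| = 43.0, Q = D + 43.0·(cos 96.300°, sin 96.300°) = (47.658, 50.849). DQ is perpendicular to QU; with |QU| = 13.1 on the left of DQ, U = Q + 13.1·(-0.99396, -0.10973) = (34.637, 49.411). Then |FU| = |U − F| = 60.342.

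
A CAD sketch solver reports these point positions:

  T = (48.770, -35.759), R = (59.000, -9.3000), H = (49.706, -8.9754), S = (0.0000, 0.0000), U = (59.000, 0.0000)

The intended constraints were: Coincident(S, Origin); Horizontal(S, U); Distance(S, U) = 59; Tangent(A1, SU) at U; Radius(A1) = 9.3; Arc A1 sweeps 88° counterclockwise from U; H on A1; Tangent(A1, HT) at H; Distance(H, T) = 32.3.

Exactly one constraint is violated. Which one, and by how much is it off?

Distance(H, T) = 32.3 — off by 5.50.

S = (0.00, 0.00) ✓; S.y = 0.00, U.y = 0.00 ✓; |SU| = 59.00 ✓; ∠(RU, US) = 90.00° ✓; |RU| = 9.300 ✓; bearing(R→H) − bearing(R→U) = 88.00° ✓; |RH| = 9.300 ✓; ∠(RH, HT) = 90.00° ✓; |HT| = 26.80 ✗.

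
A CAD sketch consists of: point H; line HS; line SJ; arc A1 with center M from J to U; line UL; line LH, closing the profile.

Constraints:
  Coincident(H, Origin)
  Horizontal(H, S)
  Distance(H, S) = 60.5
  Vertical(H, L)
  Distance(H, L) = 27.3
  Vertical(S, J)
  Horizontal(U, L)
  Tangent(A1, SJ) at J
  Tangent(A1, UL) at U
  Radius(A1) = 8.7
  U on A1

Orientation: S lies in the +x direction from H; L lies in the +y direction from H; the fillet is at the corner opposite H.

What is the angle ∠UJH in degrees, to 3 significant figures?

62.1°

H is at the origin; H and S share the same y with |HS| = 60.5 and S on the +x side, so S = (60.5, 0.00). H and L share the same x with |HL| = 27.3 and L on the +y side, so L = (0.00, 27.3). The virtual corner opposite H is at (60.5, 27.3). Tangency of A1 to SJ means the radius MJ is perpendicular to SJ and the tangent condition forces MU to be normal to UL, with radius 8.7, so the center M sits 8.7 in from both sides at M = (51.8, 18.6). That places the tangent points at J = (60.5, 18.6) on SJ and U = (51.8, 27.3) on UL. Then cos ∠UJH = JU·JH / (|JU||JH|), giving 62.1°.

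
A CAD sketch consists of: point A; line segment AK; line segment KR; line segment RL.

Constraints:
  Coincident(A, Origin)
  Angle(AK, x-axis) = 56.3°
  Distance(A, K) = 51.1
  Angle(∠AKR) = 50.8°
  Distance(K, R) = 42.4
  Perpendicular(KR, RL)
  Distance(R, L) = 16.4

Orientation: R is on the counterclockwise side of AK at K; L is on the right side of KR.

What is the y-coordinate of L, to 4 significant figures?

54.77

∠AKR = 50.8°, so KR runs at 56.3° + (180° − 50.8°) = 185.5° from the x-axis; with |KR| = 42.4, R = K + 42.4·(cos 185.5°, sin 185.5°) = (-13.85, 38.45). KR ⟂ RL; with |RL| = 16.4 on the right of KR, L = R + 16.4·(-0.09585, 0.9954) = (-15.42, 54.77). So L.y = 54.77.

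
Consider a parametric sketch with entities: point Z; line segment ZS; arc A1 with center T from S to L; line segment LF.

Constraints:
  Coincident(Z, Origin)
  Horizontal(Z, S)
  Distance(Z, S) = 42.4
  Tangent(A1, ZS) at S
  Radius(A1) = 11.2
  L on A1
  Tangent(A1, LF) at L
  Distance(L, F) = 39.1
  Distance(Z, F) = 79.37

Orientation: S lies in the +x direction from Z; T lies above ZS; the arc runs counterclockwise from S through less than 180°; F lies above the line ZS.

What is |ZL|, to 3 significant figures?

53.5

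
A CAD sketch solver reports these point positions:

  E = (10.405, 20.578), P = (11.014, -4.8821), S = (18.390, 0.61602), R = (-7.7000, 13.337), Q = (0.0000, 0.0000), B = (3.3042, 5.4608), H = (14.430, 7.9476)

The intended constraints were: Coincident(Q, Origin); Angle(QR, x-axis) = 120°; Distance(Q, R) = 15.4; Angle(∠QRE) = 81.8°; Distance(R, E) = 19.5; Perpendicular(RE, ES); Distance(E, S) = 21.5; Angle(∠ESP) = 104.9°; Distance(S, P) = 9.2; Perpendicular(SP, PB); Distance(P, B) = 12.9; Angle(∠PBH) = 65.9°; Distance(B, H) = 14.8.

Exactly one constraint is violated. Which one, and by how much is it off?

Distance(B, H) = 14.8 — off by 3.40.

Q = (0.00, 0.00) ✓; QR at 120.0° ✓; |QR| = 15.40 ✓; ∠QRE = 81.80° ✓; |RE| = 19.50 ✓; ∠(RE, ES) = 90.00° ✓; |ES| = 21.50 ✓; ∠ESP = 104.9° ✓; |SP| = 9.200 ✓; ∠(SP, PB) = 90.00° ✓; |PB| = 12.90 ✓; ∠PBH = 65.90° ✓; |BH| = 11.40 ✗.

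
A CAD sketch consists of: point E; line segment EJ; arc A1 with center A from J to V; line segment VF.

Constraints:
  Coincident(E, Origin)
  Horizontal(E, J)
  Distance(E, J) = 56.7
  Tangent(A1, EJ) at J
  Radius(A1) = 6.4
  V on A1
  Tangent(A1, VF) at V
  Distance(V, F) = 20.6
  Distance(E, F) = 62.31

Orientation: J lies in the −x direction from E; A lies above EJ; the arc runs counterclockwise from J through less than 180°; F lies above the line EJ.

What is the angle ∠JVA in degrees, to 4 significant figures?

37.71°

E is at the origin; EJ is horizontal with |EJ| = 56.7 and J on the −x side, so J = (-56.70, 0.000). Tangency of A1 to EJ means the radius AJ is perpendicular to EJ, so A = J + (0, 6.4) = (-56.70, 6.400). Since AV ⟂ VF (tangency), |AF| = √(6.4² + 20.6²) = 21.57 regardless of where V sits on A1. So F lies on both circle(E, 62.31) and circle(A, 21.57); the above-EJ intersection is F = (-55.69, 27.95). V is the foot of the tangent from F: V = (-50.51, 8.011).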